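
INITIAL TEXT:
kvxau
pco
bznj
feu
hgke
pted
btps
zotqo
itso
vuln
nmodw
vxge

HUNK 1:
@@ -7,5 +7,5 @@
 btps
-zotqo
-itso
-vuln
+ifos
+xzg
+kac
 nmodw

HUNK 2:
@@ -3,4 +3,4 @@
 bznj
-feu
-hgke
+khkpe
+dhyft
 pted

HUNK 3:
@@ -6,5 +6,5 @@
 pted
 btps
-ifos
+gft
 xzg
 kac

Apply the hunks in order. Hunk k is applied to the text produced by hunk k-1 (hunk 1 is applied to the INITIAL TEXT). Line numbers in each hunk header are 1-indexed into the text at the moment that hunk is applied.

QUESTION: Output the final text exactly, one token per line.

Answer: kvxau
pco
bznj
khkpe
dhyft
pted
btps
gft
xzg
kac
nmodw
vxge

Derivation:
Hunk 1: at line 7 remove [zotqo,itso,vuln] add [ifos,xzg,kac] -> 12 lines: kvxau pco bznj feu hgke pted btps ifos xzg kac nmodw vxge
Hunk 2: at line 3 remove [feu,hgke] add [khkpe,dhyft] -> 12 lines: kvxau pco bznj khkpe dhyft pted btps ifos xzg kac nmodw vxge
Hunk 3: at line 6 remove [ifos] add [gft] -> 12 lines: kvxau pco bznj khkpe dhyft pted btps gft xzg kac nmodw vxge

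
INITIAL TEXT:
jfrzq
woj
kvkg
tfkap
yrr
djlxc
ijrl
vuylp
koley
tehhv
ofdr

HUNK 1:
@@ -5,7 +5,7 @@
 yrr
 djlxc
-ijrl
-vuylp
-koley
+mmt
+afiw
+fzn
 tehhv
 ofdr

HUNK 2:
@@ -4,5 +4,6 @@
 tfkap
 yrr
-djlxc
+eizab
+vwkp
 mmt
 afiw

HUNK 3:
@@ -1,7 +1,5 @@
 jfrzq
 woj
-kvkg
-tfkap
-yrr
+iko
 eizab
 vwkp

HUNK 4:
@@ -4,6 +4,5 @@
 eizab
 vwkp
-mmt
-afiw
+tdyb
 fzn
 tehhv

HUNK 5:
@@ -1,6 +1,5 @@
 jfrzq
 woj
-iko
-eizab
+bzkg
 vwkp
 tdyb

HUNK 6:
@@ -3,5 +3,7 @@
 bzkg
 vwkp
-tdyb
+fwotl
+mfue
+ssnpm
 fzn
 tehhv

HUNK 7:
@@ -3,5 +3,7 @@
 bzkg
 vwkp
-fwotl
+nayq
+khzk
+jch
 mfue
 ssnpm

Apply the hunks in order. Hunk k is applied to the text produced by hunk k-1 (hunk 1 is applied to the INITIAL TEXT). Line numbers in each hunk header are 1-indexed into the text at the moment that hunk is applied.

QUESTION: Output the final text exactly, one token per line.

Hunk 1: at line 5 remove [ijrl,vuylp,koley] add [mmt,afiw,fzn] -> 11 lines: jfrzq woj kvkg tfkap yrr djlxc mmt afiw fzn tehhv ofdr
Hunk 2: at line 4 remove [djlxc] add [eizab,vwkp] -> 12 lines: jfrzq woj kvkg tfkap yrr eizab vwkp mmt afiw fzn tehhv ofdr
Hunk 3: at line 1 remove [kvkg,tfkap,yrr] add [iko] -> 10 lines: jfrzq woj iko eizab vwkp mmt afiw fzn tehhv ofdr
Hunk 4: at line 4 remove [mmt,afiw] add [tdyb] -> 9 lines: jfrzq woj iko eizab vwkp tdyb fzn tehhv ofdr
Hunk 5: at line 1 remove [iko,eizab] add [bzkg] -> 8 lines: jfrzq woj bzkg vwkp tdyb fzn tehhv ofdr
Hunk 6: at line 3 remove [tdyb] add [fwotl,mfue,ssnpm] -> 10 lines: jfrzq woj bzkg vwkp fwotl mfue ssnpm fzn tehhv ofdr
Hunk 7: at line 3 remove [fwotl] add [nayq,khzk,jch] -> 12 lines: jfrzq woj bzkg vwkp nayq khzk jch mfue ssnpm fzn tehhv ofdr

Answer: jfrzq
woj
bzkg
vwkp
nayq
khzk
jch
mfue
ssnpm
fzn
tehhv
ofdr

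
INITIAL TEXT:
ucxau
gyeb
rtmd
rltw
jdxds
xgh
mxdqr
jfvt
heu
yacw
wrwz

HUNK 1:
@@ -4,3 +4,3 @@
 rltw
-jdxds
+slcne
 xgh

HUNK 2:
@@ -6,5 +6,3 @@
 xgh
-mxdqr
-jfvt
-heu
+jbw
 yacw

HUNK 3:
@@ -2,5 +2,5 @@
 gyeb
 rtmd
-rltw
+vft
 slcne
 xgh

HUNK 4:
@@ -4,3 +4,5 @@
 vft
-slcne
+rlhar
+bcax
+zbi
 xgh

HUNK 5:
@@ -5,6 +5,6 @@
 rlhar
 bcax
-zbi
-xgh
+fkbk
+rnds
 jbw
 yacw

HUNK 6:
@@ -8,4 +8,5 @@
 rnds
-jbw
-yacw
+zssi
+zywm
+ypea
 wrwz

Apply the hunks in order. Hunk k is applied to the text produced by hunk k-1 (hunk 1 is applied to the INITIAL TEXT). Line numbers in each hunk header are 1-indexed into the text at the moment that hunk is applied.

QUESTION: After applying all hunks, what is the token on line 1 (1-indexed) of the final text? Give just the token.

Answer: ucxau

Derivation:
Hunk 1: at line 4 remove [jdxds] add [slcne] -> 11 lines: ucxau gyeb rtmd rltw slcne xgh mxdqr jfvt heu yacw wrwz
Hunk 2: at line 6 remove [mxdqr,jfvt,heu] add [jbw] -> 9 lines: ucxau gyeb rtmd rltw slcne xgh jbw yacw wrwz
Hunk 3: at line 2 remove [rltw] add [vft] -> 9 lines: ucxau gyeb rtmd vft slcne xgh jbw yacw wrwz
Hunk 4: at line 4 remove [slcne] add [rlhar,bcax,zbi] -> 11 lines: ucxau gyeb rtmd vft rlhar bcax zbi xgh jbw yacw wrwz
Hunk 5: at line 5 remove [zbi,xgh] add [fkbk,rnds] -> 11 lines: ucxau gyeb rtmd vft rlhar bcax fkbk rnds jbw yacw wrwz
Hunk 6: at line 8 remove [jbw,yacw] add [zssi,zywm,ypea] -> 12 lines: ucxau gyeb rtmd vft rlhar bcax fkbk rnds zssi zywm ypea wrwz
Final line 1: ucxau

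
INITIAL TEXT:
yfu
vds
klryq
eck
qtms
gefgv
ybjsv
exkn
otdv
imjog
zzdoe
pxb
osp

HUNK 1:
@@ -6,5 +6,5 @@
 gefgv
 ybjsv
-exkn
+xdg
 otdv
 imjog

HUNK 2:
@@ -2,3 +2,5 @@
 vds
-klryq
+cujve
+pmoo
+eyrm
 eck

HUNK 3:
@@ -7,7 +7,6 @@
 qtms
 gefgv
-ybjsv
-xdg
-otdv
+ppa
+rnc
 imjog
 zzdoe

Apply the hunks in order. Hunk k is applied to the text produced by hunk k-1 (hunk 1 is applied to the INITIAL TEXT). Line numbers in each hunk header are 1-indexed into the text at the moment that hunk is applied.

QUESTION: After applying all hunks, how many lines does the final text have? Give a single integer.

Answer: 14

Derivation:
Hunk 1: at line 6 remove [exkn] add [xdg] -> 13 lines: yfu vds klryq eck qtms gefgv ybjsv xdg otdv imjog zzdoe pxb osp
Hunk 2: at line 2 remove [klryq] add [cujve,pmoo,eyrm] -> 15 lines: yfu vds cujve pmoo eyrm eck qtms gefgv ybjsv xdg otdv imjog zzdoe pxb osp
Hunk 3: at line 7 remove [ybjsv,xdg,otdv] add [ppa,rnc] -> 14 lines: yfu vds cujve pmoo eyrm eck qtms gefgv ppa rnc imjog zzdoe pxb osp
Final line count: 14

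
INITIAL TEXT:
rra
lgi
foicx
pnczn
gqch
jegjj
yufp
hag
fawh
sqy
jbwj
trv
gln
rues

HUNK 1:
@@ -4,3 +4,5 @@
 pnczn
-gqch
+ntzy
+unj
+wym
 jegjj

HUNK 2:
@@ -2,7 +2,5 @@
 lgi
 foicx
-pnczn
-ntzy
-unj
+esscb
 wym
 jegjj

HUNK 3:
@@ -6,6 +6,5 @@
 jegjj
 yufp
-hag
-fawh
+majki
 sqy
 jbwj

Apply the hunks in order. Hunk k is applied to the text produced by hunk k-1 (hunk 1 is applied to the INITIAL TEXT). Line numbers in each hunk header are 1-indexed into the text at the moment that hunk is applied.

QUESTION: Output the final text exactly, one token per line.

Answer: rra
lgi
foicx
esscb
wym
jegjj
yufp
majki
sqy
jbwj
trv
gln
rues

Derivation:
Hunk 1: at line 4 remove [gqch] add [ntzy,unj,wym] -> 16 lines: rra lgi foicx pnczn ntzy unj wym jegjj yufp hag fawh sqy jbwj trv gln rues
Hunk 2: at line 2 remove [pnczn,ntzy,unj] add [esscb] -> 14 lines: rra lgi foicx esscb wym jegjj yufp hag fawh sqy jbwj trv gln rues
Hunk 3: at line 6 remove [hag,fawh] add [majki] -> 13 lines: rra lgi foicx esscb wym jegjj yufp majki sqy jbwj trv gln rues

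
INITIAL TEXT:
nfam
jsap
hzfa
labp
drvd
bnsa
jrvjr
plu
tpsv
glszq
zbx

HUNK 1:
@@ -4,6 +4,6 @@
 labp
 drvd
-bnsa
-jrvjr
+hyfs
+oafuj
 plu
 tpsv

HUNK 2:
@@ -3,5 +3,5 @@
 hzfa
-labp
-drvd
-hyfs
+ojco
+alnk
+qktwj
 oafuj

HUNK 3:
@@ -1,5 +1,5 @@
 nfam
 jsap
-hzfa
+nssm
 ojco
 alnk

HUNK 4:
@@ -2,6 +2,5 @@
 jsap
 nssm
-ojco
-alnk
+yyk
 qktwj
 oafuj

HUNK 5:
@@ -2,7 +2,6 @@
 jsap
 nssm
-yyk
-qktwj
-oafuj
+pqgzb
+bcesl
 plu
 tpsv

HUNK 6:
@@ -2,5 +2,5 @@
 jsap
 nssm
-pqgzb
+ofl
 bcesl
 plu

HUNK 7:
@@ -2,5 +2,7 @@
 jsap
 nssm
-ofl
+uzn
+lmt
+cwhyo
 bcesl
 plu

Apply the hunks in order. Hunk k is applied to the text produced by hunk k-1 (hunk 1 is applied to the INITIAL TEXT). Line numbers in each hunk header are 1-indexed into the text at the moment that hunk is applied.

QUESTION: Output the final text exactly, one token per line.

Answer: nfam
jsap
nssm
uzn
lmt
cwhyo
bcesl
plu
tpsv
glszq
zbx

Derivation:
Hunk 1: at line 4 remove [bnsa,jrvjr] add [hyfs,oafuj] -> 11 lines: nfam jsap hzfa labp drvd hyfs oafuj plu tpsv glszq zbx
Hunk 2: at line 3 remove [labp,drvd,hyfs] add [ojco,alnk,qktwj] -> 11 lines: nfam jsap hzfa ojco alnk qktwj oafuj plu tpsv glszq zbx
Hunk 3: at line 1 remove [hzfa] add [nssm] -> 11 lines: nfam jsap nssm ojco alnk qktwj oafuj plu tpsv glszq zbx
Hunk 4: at line 2 remove [ojco,alnk] add [yyk] -> 10 lines: nfam jsap nssm yyk qktwj oafuj plu tpsv glszq zbx
Hunk 5: at line 2 remove [yyk,qktwj,oafuj] add [pqgzb,bcesl] -> 9 lines: nfam jsap nssm pqgzb bcesl plu tpsv glszq zbx
Hunk 6: at line 2 remove [pqgzb] add [ofl] -> 9 lines: nfam jsap nssm ofl bcesl plu tpsv glszq zbx
Hunk 7: at line 2 remove [ofl] add [uzn,lmt,cwhyo] -> 11 lines: nfam jsap nssm uzn lmt cwhyo bcesl plu tpsv glszq zbx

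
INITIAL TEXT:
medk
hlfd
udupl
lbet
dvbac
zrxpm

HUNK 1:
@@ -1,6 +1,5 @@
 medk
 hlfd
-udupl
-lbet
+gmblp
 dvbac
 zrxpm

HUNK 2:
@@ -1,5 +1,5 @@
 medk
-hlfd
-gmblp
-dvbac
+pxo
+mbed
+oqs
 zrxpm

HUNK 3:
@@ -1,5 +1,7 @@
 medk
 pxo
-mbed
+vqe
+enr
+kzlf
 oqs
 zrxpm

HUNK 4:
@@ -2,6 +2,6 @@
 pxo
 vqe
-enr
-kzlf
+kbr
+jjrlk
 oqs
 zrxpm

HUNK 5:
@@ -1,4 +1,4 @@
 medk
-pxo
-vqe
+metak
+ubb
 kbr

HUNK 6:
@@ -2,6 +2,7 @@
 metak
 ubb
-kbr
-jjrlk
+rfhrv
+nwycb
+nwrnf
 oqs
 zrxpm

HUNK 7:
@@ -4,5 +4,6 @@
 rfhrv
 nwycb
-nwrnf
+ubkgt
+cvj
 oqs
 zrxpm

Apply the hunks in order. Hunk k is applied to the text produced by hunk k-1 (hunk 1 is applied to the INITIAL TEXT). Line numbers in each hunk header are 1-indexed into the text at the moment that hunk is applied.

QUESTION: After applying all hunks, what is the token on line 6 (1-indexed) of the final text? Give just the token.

Answer: ubkgt

Derivation:
Hunk 1: at line 1 remove [udupl,lbet] add [gmblp] -> 5 lines: medk hlfd gmblp dvbac zrxpm
Hunk 2: at line 1 remove [hlfd,gmblp,dvbac] add [pxo,mbed,oqs] -> 5 lines: medk pxo mbed oqs zrxpm
Hunk 3: at line 1 remove [mbed] add [vqe,enr,kzlf] -> 7 lines: medk pxo vqe enr kzlf oqs zrxpm
Hunk 4: at line 2 remove [enr,kzlf] add [kbr,jjrlk] -> 7 lines: medk pxo vqe kbr jjrlk oqs zrxpm
Hunk 5: at line 1 remove [pxo,vqe] add [metak,ubb] -> 7 lines: medk metak ubb kbr jjrlk oqs zrxpm
Hunk 6: at line 2 remove [kbr,jjrlk] add [rfhrv,nwycb,nwrnf] -> 8 lines: medk metak ubb rfhrv nwycb nwrnf oqs zrxpm
Hunk 7: at line 4 remove [nwrnf] add [ubkgt,cvj] -> 9 lines: medk metak ubb rfhrv nwycb ubkgt cvj oqs zrxpm
Final line 6: ubkgt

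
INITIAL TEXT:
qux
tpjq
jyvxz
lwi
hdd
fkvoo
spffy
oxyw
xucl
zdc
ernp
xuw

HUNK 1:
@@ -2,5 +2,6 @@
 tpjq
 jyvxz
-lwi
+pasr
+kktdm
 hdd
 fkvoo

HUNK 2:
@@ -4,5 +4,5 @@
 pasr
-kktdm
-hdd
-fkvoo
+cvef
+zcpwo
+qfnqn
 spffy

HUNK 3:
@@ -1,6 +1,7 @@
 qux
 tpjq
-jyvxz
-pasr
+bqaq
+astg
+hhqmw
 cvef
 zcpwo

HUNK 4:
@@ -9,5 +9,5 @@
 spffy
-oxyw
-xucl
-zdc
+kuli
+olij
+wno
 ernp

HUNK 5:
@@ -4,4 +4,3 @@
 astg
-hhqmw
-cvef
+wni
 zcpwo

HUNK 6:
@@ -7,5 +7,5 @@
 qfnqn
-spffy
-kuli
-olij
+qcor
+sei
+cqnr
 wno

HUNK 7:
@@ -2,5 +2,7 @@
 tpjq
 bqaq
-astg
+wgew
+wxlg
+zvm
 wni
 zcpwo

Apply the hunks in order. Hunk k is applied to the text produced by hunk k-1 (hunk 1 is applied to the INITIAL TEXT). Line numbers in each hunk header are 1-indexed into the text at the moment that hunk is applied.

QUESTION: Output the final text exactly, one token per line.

Hunk 1: at line 2 remove [lwi] add [pasr,kktdm] -> 13 lines: qux tpjq jyvxz pasr kktdm hdd fkvoo spffy oxyw xucl zdc ernp xuw
Hunk 2: at line 4 remove [kktdm,hdd,fkvoo] add [cvef,zcpwo,qfnqn] -> 13 lines: qux tpjq jyvxz pasr cvef zcpwo qfnqn spffy oxyw xucl zdc ernp xuw
Hunk 3: at line 1 remove [jyvxz,pasr] add [bqaq,astg,hhqmw] -> 14 lines: qux tpjq bqaq astg hhqmw cvef zcpwo qfnqn spffy oxyw xucl zdc ernp xuw
Hunk 4: at line 9 remove [oxyw,xucl,zdc] add [kuli,olij,wno] -> 14 lines: qux tpjq bqaq astg hhqmw cvef zcpwo qfnqn spffy kuli olij wno ernp xuw
Hunk 5: at line 4 remove [hhqmw,cvef] add [wni] -> 13 lines: qux tpjq bqaq astg wni zcpwo qfnqn spffy kuli olij wno ernp xuw
Hunk 6: at line 7 remove [spffy,kuli,olij] add [qcor,sei,cqnr] -> 13 lines: qux tpjq bqaq astg wni zcpwo qfnqn qcor sei cqnr wno ernp xuw
Hunk 7: at line 2 remove [astg] add [wgew,wxlg,zvm] -> 15 lines: qux tpjq bqaq wgew wxlg zvm wni zcpwo qfnqn qcor sei cqnr wno ernp xuw

Answer: qux
tpjq
bqaq
wgew
wxlg
zvm
wni
zcpwo
qfnqn
qcor
sei
cqnr
wno
ernp
xuw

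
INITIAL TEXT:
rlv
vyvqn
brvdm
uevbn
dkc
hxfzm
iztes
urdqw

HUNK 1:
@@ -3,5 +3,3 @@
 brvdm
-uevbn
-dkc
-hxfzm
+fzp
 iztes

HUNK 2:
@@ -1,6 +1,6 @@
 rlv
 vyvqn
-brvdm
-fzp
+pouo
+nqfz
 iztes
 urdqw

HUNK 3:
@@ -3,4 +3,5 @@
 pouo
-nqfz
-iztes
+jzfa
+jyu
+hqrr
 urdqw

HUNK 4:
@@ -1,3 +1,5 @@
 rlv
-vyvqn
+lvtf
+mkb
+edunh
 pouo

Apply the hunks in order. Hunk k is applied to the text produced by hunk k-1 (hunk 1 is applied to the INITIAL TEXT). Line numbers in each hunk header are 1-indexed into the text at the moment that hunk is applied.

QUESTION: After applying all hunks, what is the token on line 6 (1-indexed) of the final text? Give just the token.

Answer: jzfa

Derivation:
Hunk 1: at line 3 remove [uevbn,dkc,hxfzm] add [fzp] -> 6 lines: rlv vyvqn brvdm fzp iztes urdqw
Hunk 2: at line 1 remove [brvdm,fzp] add [pouo,nqfz] -> 6 lines: rlv vyvqn pouo nqfz iztes urdqw
Hunk 3: at line 3 remove [nqfz,iztes] add [jzfa,jyu,hqrr] -> 7 lines: rlv vyvqn pouo jzfa jyu hqrr urdqw
Hunk 4: at line 1 remove [vyvqn] add [lvtf,mkb,edunh] -> 9 lines: rlv lvtf mkb edunh pouo jzfa jyu hqrr urdqw
Final line 6: jzfa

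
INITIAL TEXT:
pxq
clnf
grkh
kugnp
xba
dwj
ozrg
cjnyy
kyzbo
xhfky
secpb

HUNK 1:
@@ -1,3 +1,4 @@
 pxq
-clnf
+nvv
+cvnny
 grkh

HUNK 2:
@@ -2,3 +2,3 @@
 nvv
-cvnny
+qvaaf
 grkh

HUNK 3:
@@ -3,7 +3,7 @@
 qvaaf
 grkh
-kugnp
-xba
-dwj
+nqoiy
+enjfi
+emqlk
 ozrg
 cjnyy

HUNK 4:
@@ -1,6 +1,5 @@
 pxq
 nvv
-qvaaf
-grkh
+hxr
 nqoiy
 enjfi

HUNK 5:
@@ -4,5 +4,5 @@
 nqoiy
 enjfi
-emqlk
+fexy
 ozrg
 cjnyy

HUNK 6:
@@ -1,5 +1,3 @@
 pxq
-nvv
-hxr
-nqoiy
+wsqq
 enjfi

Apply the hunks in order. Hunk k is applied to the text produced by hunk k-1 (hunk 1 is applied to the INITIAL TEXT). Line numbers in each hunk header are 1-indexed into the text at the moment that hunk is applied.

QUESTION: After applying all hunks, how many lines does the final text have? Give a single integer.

Hunk 1: at line 1 remove [clnf] add [nvv,cvnny] -> 12 lines: pxq nvv cvnny grkh kugnp xba dwj ozrg cjnyy kyzbo xhfky secpb
Hunk 2: at line 2 remove [cvnny] add [qvaaf] -> 12 lines: pxq nvv qvaaf grkh kugnp xba dwj ozrg cjnyy kyzbo xhfky secpb
Hunk 3: at line 3 remove [kugnp,xba,dwj] add [nqoiy,enjfi,emqlk] -> 12 lines: pxq nvv qvaaf grkh nqoiy enjfi emqlk ozrg cjnyy kyzbo xhfky secpb
Hunk 4: at line 1 remove [qvaaf,grkh] add [hxr] -> 11 lines: pxq nvv hxr nqoiy enjfi emqlk ozrg cjnyy kyzbo xhfky secpb
Hunk 5: at line 4 remove [emqlk] add [fexy] -> 11 lines: pxq nvv hxr nqoiy enjfi fexy ozrg cjnyy kyzbo xhfky secpb
Hunk 6: at line 1 remove [nvv,hxr,nqoiy] add [wsqq] -> 9 lines: pxq wsqq enjfi fexy ozrg cjnyy kyzbo xhfky secpb
Final line count: 9

Answer: 9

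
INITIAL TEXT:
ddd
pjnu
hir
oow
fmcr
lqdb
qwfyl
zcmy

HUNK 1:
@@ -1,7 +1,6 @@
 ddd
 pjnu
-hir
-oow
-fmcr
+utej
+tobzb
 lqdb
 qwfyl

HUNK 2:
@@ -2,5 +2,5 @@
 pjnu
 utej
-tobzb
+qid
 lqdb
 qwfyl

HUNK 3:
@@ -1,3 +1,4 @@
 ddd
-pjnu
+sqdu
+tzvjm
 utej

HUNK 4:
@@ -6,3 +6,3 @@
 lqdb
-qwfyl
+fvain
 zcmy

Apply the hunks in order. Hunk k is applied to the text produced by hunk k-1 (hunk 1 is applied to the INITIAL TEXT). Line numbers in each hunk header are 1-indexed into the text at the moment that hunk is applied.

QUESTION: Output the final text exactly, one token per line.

Hunk 1: at line 1 remove [hir,oow,fmcr] add [utej,tobzb] -> 7 lines: ddd pjnu utej tobzb lqdb qwfyl zcmy
Hunk 2: at line 2 remove [tobzb] add [qid] -> 7 lines: ddd pjnu utej qid lqdb qwfyl zcmy
Hunk 3: at line 1 remove [pjnu] add [sqdu,tzvjm] -> 8 lines: ddd sqdu tzvjm utej qid lqdb qwfyl zcmy
Hunk 4: at line 6 remove [qwfyl] add [fvain] -> 8 lines: ddd sqdu tzvjm utej qid lqdb fvain zcmy

Answer: ddd
sqdu
tzvjm
utej
qid
lqdb
fvain
zcmy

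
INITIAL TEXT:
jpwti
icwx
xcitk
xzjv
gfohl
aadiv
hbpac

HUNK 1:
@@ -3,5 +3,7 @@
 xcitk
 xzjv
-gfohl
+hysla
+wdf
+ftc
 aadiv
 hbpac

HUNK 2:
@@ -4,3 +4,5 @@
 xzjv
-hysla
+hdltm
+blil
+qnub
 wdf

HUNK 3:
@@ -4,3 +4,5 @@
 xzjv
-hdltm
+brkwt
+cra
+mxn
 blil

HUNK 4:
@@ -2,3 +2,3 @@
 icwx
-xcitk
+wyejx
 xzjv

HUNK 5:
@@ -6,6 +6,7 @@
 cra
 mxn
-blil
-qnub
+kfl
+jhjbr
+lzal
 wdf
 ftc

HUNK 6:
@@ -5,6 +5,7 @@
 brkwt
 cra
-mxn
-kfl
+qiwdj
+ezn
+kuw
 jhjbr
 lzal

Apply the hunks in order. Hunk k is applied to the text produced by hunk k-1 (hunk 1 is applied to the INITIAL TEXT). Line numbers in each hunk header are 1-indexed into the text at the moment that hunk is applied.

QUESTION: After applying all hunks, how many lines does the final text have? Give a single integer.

Answer: 15

Derivation:
Hunk 1: at line 3 remove [gfohl] add [hysla,wdf,ftc] -> 9 lines: jpwti icwx xcitk xzjv hysla wdf ftc aadiv hbpac
Hunk 2: at line 4 remove [hysla] add [hdltm,blil,qnub] -> 11 lines: jpwti icwx xcitk xzjv hdltm blil qnub wdf ftc aadiv hbpac
Hunk 3: at line 4 remove [hdltm] add [brkwt,cra,mxn] -> 13 lines: jpwti icwx xcitk xzjv brkwt cra mxn blil qnub wdf ftc aadiv hbpac
Hunk 4: at line 2 remove [xcitk] add [wyejx] -> 13 lines: jpwti icwx wyejx xzjv brkwt cra mxn blil qnub wdf ftc aadiv hbpac
Hunk 5: at line 6 remove [blil,qnub] add [kfl,jhjbr,lzal] -> 14 lines: jpwti icwx wyejx xzjv brkwt cra mxn kfl jhjbr lzal wdf ftc aadiv hbpac
Hunk 6: at line 5 remove [mxn,kfl] add [qiwdj,ezn,kuw] -> 15 lines: jpwti icwx wyejx xzjv brkwt cra qiwdj ezn kuw jhjbr lzal wdf ftc aadiv hbpac
Final line count: 15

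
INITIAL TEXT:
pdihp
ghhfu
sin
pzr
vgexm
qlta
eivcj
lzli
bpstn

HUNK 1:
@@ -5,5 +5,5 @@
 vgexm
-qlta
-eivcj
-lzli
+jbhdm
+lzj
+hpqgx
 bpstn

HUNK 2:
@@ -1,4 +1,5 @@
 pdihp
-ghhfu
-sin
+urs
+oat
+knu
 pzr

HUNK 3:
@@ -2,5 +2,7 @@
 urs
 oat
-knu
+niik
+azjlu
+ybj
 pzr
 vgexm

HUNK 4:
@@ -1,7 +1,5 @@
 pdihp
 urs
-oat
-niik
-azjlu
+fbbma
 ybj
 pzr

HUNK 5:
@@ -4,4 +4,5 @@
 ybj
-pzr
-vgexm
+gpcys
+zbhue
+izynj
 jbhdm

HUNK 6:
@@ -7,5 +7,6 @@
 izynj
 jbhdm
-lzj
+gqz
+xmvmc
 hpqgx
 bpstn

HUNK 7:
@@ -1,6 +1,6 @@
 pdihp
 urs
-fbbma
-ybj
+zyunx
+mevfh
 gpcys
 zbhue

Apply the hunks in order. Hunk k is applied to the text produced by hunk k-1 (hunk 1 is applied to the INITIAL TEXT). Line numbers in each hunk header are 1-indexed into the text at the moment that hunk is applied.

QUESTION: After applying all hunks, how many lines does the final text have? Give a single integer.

Hunk 1: at line 5 remove [qlta,eivcj,lzli] add [jbhdm,lzj,hpqgx] -> 9 lines: pdihp ghhfu sin pzr vgexm jbhdm lzj hpqgx bpstn
Hunk 2: at line 1 remove [ghhfu,sin] add [urs,oat,knu] -> 10 lines: pdihp urs oat knu pzr vgexm jbhdm lzj hpqgx bpstn
Hunk 3: at line 2 remove [knu] add [niik,azjlu,ybj] -> 12 lines: pdihp urs oat niik azjlu ybj pzr vgexm jbhdm lzj hpqgx bpstn
Hunk 4: at line 1 remove [oat,niik,azjlu] add [fbbma] -> 10 lines: pdihp urs fbbma ybj pzr vgexm jbhdm lzj hpqgx bpstn
Hunk 5: at line 4 remove [pzr,vgexm] add [gpcys,zbhue,izynj] -> 11 lines: pdihp urs fbbma ybj gpcys zbhue izynj jbhdm lzj hpqgx bpstn
Hunk 6: at line 7 remove [lzj] add [gqz,xmvmc] -> 12 lines: pdihp urs fbbma ybj gpcys zbhue izynj jbhdm gqz xmvmc hpqgx bpstn
Hunk 7: at line 1 remove [fbbma,ybj] add [zyunx,mevfh] -> 12 lines: pdihp urs zyunx mevfh gpcys zbhue izynj jbhdm gqz xmvmc hpqgx bpstn
Final line count: 12

Answer: 12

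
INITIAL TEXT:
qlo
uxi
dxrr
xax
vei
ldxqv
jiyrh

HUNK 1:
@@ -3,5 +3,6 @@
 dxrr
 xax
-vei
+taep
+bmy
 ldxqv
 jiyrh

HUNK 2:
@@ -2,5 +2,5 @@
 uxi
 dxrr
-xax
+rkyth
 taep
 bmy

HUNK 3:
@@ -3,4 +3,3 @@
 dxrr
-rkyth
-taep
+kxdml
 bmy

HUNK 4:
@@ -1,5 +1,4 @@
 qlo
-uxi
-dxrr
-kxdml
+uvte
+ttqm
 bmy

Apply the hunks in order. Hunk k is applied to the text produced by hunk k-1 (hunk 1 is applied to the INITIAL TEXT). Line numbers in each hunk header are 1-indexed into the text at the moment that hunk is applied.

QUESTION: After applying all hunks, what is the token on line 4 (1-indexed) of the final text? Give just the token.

Answer: bmy

Derivation:
Hunk 1: at line 3 remove [vei] add [taep,bmy] -> 8 lines: qlo uxi dxrr xax taep bmy ldxqv jiyrh
Hunk 2: at line 2 remove [xax] add [rkyth] -> 8 lines: qlo uxi dxrr rkyth taep bmy ldxqv jiyrh
Hunk 3: at line 3 remove [rkyth,taep] add [kxdml] -> 7 lines: qlo uxi dxrr kxdml bmy ldxqv jiyrh
Hunk 4: at line 1 remove [uxi,dxrr,kxdml] add [uvte,ttqm] -> 6 lines: qlo uvte ttqm bmy ldxqv jiyrh
Final line 4: bmy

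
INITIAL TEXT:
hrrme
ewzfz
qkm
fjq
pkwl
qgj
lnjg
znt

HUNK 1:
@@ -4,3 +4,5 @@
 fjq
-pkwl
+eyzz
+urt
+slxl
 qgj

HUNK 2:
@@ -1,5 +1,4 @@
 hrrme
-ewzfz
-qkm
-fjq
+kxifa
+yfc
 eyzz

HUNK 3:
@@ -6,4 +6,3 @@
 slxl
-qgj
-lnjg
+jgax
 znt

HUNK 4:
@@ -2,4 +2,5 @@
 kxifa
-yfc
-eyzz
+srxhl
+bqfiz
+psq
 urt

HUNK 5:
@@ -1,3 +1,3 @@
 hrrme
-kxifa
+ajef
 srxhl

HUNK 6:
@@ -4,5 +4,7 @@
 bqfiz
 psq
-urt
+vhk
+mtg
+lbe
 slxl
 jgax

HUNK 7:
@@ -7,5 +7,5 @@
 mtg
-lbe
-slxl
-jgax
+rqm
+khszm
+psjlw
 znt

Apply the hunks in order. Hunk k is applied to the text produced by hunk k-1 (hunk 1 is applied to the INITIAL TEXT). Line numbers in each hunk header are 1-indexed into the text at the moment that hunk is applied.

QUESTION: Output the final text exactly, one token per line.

Answer: hrrme
ajef
srxhl
bqfiz
psq
vhk
mtg
rqm
khszm
psjlw
znt

Derivation:
Hunk 1: at line 4 remove [pkwl] add [eyzz,urt,slxl] -> 10 lines: hrrme ewzfz qkm fjq eyzz urt slxl qgj lnjg znt
Hunk 2: at line 1 remove [ewzfz,qkm,fjq] add [kxifa,yfc] -> 9 lines: hrrme kxifa yfc eyzz urt slxl qgj lnjg znt
Hunk 3: at line 6 remove [qgj,lnjg] add [jgax] -> 8 lines: hrrme kxifa yfc eyzz urt slxl jgax znt
Hunk 4: at line 2 remove [yfc,eyzz] add [srxhl,bqfiz,psq] -> 9 lines: hrrme kxifa srxhl bqfiz psq urt slxl jgax znt
Hunk 5: at line 1 remove [kxifa] add [ajef] -> 9 lines: hrrme ajef srxhl bqfiz psq urt slxl jgax znt
Hunk 6: at line 4 remove [urt] add [vhk,mtg,lbe] -> 11 lines: hrrme ajef srxhl bqfiz psq vhk mtg lbe slxl jgax znt
Hunk 7: at line 7 remove [lbe,slxl,jgax] add [rqm,khszm,psjlw] -> 11 lines: hrrme ajef srxhl bqfiz psq vhk mtg rqm khszm psjlw znt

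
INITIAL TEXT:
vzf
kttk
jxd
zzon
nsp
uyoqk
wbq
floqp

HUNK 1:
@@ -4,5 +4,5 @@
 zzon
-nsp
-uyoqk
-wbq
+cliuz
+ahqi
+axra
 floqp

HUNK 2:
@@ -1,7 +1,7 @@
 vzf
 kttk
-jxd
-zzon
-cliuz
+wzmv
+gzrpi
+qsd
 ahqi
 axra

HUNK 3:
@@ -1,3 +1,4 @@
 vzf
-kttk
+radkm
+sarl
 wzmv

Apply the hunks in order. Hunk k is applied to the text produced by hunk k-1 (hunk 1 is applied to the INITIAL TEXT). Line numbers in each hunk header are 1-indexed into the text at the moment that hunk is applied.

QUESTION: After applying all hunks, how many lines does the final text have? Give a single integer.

Answer: 9

Derivation:
Hunk 1: at line 4 remove [nsp,uyoqk,wbq] add [cliuz,ahqi,axra] -> 8 lines: vzf kttk jxd zzon cliuz ahqi axra floqp
Hunk 2: at line 1 remove [jxd,zzon,cliuz] add [wzmv,gzrpi,qsd] -> 8 lines: vzf kttk wzmv gzrpi qsd ahqi axra floqp
Hunk 3: at line 1 remove [kttk] add [radkm,sarl] -> 9 lines: vzf radkm sarl wzmv gzrpi qsd ahqi axra floqp
Final line count: 9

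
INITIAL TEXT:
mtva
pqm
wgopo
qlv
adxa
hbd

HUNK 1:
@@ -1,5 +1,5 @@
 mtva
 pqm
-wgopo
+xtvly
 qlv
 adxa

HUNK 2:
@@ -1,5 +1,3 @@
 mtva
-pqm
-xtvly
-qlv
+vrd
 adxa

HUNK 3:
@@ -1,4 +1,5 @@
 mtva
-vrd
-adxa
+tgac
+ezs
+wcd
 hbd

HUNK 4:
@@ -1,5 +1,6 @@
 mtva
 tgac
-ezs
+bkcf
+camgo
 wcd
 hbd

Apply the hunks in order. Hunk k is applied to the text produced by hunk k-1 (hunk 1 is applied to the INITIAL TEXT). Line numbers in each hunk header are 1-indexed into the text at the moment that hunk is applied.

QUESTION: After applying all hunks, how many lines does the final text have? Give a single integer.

Hunk 1: at line 1 remove [wgopo] add [xtvly] -> 6 lines: mtva pqm xtvly qlv adxa hbd
Hunk 2: at line 1 remove [pqm,xtvly,qlv] add [vrd] -> 4 lines: mtva vrd adxa hbd
Hunk 3: at line 1 remove [vrd,adxa] add [tgac,ezs,wcd] -> 5 lines: mtva tgac ezs wcd hbd
Hunk 4: at line 1 remove [ezs] add [bkcf,camgo] -> 6 lines: mtva tgac bkcf camgo wcd hbd
Final line count: 6

Answer: 6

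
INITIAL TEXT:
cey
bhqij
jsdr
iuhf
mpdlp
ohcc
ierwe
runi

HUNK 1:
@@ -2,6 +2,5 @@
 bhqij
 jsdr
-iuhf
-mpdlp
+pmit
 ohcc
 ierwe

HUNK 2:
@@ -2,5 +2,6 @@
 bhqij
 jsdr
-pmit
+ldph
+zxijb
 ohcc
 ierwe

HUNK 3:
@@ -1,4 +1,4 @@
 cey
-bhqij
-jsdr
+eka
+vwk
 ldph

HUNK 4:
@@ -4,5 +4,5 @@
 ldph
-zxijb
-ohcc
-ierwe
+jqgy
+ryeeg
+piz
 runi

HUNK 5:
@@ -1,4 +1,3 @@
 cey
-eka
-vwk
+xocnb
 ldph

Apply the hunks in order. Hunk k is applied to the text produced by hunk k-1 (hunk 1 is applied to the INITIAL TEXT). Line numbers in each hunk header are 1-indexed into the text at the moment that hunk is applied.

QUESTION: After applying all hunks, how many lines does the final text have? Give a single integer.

Hunk 1: at line 2 remove [iuhf,mpdlp] add [pmit] -> 7 lines: cey bhqij jsdr pmit ohcc ierwe runi
Hunk 2: at line 2 remove [pmit] add [ldph,zxijb] -> 8 lines: cey bhqij jsdr ldph zxijb ohcc ierwe runi
Hunk 3: at line 1 remove [bhqij,jsdr] add [eka,vwk] -> 8 lines: cey eka vwk ldph zxijb ohcc ierwe runi
Hunk 4: at line 4 remove [zxijb,ohcc,ierwe] add [jqgy,ryeeg,piz] -> 8 lines: cey eka vwk ldph jqgy ryeeg piz runi
Hunk 5: at line 1 remove [eka,vwk] add [xocnb] -> 7 lines: cey xocnb ldph jqgy ryeeg piz runi
Final line count: 7

Answer: 7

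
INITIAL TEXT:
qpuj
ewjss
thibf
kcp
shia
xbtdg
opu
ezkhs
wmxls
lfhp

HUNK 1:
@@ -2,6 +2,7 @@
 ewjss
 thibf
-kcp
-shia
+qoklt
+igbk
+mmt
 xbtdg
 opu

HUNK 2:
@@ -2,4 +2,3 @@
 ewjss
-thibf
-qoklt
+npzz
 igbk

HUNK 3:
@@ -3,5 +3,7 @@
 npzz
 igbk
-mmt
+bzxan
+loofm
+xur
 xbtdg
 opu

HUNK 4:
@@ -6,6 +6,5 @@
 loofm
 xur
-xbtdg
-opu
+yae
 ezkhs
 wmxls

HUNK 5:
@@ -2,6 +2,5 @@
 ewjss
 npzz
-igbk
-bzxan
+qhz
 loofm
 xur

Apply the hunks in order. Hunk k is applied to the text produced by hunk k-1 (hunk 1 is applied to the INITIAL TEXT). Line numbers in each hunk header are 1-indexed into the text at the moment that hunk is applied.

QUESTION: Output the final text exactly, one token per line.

Hunk 1: at line 2 remove [kcp,shia] add [qoklt,igbk,mmt] -> 11 lines: qpuj ewjss thibf qoklt igbk mmt xbtdg opu ezkhs wmxls lfhp
Hunk 2: at line 2 remove [thibf,qoklt] add [npzz] -> 10 lines: qpuj ewjss npzz igbk mmt xbtdg opu ezkhs wmxls lfhp
Hunk 3: at line 3 remove [mmt] add [bzxan,loofm,xur] -> 12 lines: qpuj ewjss npzz igbk bzxan loofm xur xbtdg opu ezkhs wmxls lfhp
Hunk 4: at line 6 remove [xbtdg,opu] add [yae] -> 11 lines: qpuj ewjss npzz igbk bzxan loofm xur yae ezkhs wmxls lfhp
Hunk 5: at line 2 remove [igbk,bzxan] add [qhz] -> 10 lines: qpuj ewjss npzz qhz loofm xur yae ezkhs wmxls lfhp

Answer: qpuj
ewjss
npzz
qhz
loofm
xur
yae
ezkhs
wmxls
lfhp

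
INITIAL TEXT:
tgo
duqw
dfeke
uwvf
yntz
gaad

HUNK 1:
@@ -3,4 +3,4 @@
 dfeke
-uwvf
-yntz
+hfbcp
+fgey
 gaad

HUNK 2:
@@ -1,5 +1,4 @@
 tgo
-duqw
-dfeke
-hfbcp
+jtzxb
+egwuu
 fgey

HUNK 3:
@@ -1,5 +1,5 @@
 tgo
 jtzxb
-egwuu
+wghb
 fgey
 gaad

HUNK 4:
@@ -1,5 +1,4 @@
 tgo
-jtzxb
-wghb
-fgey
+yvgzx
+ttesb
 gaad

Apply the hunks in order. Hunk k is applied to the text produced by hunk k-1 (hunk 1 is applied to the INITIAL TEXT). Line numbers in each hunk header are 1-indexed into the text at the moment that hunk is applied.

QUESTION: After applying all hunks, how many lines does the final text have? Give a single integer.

Answer: 4

Derivation:
Hunk 1: at line 3 remove [uwvf,yntz] add [hfbcp,fgey] -> 6 lines: tgo duqw dfeke hfbcp fgey gaad
Hunk 2: at line 1 remove [duqw,dfeke,hfbcp] add [jtzxb,egwuu] -> 5 lines: tgo jtzxb egwuu fgey gaad
Hunk 3: at line 1 remove [egwuu] add [wghb] -> 5 lines: tgo jtzxb wghb fgey gaad
Hunk 4: at line 1 remove [jtzxb,wghb,fgey] add [yvgzx,ttesb] -> 4 lines: tgo yvgzx ttesb gaad
Final line count: 4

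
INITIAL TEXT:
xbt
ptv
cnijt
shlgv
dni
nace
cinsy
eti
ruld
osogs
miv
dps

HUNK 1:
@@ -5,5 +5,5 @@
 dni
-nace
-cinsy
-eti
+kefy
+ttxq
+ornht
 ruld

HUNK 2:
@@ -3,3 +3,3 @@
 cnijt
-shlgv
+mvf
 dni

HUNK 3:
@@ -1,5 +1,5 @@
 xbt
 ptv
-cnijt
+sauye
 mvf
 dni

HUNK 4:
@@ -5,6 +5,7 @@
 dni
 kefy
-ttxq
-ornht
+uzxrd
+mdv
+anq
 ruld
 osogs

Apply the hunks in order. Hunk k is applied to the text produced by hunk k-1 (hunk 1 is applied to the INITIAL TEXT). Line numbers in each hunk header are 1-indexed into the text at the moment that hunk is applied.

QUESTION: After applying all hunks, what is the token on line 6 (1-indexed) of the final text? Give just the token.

Answer: kefy

Derivation:
Hunk 1: at line 5 remove [nace,cinsy,eti] add [kefy,ttxq,ornht] -> 12 lines: xbt ptv cnijt shlgv dni kefy ttxq ornht ruld osogs miv dps
Hunk 2: at line 3 remove [shlgv] add [mvf] -> 12 lines: xbt ptv cnijt mvf dni kefy ttxq ornht ruld osogs miv dps
Hunk 3: at line 1 remove [cnijt] add [sauye] -> 12 lines: xbt ptv sauye mvf dni kefy ttxq ornht ruld osogs miv dps
Hunk 4: at line 5 remove [ttxq,ornht] add [uzxrd,mdv,anq] -> 13 lines: xbt ptv sauye mvf dni kefy uzxrd mdv anq ruld osogs miv dps
Final line 6: kefy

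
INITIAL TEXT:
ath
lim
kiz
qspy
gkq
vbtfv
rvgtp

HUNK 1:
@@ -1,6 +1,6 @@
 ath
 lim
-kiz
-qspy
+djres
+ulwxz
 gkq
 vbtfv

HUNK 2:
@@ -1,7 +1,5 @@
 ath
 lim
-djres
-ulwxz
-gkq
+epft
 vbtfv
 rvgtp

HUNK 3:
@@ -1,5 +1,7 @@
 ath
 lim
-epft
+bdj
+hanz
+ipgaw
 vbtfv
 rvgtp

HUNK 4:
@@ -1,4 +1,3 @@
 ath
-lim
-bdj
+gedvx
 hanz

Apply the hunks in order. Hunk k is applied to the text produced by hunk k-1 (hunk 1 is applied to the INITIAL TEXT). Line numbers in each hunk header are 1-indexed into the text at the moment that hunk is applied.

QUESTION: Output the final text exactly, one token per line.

Hunk 1: at line 1 remove [kiz,qspy] add [djres,ulwxz] -> 7 lines: ath lim djres ulwxz gkq vbtfv rvgtp
Hunk 2: at line 1 remove [djres,ulwxz,gkq] add [epft] -> 5 lines: ath lim epft vbtfv rvgtp
Hunk 3: at line 1 remove [epft] add [bdj,hanz,ipgaw] -> 7 lines: ath lim bdj hanz ipgaw vbtfv rvgtp
Hunk 4: at line 1 remove [lim,bdj] add [gedvx] -> 6 lines: ath gedvx hanz ipgaw vbtfv rvgtp

Answer: ath
gedvx
hanz
ipgaw
vbtfv
rvgtp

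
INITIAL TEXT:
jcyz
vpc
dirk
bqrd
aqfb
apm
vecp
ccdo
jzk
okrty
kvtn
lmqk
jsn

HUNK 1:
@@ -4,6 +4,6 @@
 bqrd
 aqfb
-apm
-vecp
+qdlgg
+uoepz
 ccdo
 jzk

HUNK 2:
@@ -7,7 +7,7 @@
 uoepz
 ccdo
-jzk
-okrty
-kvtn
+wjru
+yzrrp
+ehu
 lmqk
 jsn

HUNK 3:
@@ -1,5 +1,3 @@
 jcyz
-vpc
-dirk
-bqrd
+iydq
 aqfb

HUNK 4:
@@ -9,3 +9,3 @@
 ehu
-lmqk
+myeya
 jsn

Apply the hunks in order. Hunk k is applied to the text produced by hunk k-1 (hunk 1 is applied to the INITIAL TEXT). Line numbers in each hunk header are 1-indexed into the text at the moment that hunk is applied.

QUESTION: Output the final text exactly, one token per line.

Hunk 1: at line 4 remove [apm,vecp] add [qdlgg,uoepz] -> 13 lines: jcyz vpc dirk bqrd aqfb qdlgg uoepz ccdo jzk okrty kvtn lmqk jsn
Hunk 2: at line 7 remove [jzk,okrty,kvtn] add [wjru,yzrrp,ehu] -> 13 lines: jcyz vpc dirk bqrd aqfb qdlgg uoepz ccdo wjru yzrrp ehu lmqk jsn
Hunk 3: at line 1 remove [vpc,dirk,bqrd] add [iydq] -> 11 lines: jcyz iydq aqfb qdlgg uoepz ccdo wjru yzrrp ehu lmqk jsn
Hunk 4: at line 9 remove [lmqk] add [myeya] -> 11 lines: jcyz iydq aqfb qdlgg uoepz ccdo wjru yzrrp ehu myeya jsn

Answer: jcyz
iydq
aqfb
qdlgg
uoepz
ccdo
wjru
yzrrp
ehu
myeya
jsn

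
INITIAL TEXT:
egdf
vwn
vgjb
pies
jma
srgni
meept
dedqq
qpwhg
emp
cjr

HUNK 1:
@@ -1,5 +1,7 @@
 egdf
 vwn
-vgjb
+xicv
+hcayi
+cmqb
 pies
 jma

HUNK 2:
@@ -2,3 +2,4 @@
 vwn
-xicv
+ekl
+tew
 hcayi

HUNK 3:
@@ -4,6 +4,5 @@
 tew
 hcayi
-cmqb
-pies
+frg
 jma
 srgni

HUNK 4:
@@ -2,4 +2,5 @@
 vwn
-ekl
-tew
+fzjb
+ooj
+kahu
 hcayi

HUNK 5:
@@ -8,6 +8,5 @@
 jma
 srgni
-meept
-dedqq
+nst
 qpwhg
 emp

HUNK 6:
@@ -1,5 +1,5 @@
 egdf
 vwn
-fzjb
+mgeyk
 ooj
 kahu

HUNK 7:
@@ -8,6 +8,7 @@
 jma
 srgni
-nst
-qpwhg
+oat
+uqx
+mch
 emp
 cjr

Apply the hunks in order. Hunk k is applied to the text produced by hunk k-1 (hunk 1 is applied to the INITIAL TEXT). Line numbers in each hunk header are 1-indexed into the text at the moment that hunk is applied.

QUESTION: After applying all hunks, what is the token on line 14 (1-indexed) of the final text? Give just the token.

Hunk 1: at line 1 remove [vgjb] add [xicv,hcayi,cmqb] -> 13 lines: egdf vwn xicv hcayi cmqb pies jma srgni meept dedqq qpwhg emp cjr
Hunk 2: at line 2 remove [xicv] add [ekl,tew] -> 14 lines: egdf vwn ekl tew hcayi cmqb pies jma srgni meept dedqq qpwhg emp cjr
Hunk 3: at line 4 remove [cmqb,pies] add [frg] -> 13 lines: egdf vwn ekl tew hcayi frg jma srgni meept dedqq qpwhg emp cjr
Hunk 4: at line 2 remove [ekl,tew] add [fzjb,ooj,kahu] -> 14 lines: egdf vwn fzjb ooj kahu hcayi frg jma srgni meept dedqq qpwhg emp cjr
Hunk 5: at line 8 remove [meept,dedqq] add [nst] -> 13 lines: egdf vwn fzjb ooj kahu hcayi frg jma srgni nst qpwhg emp cjr
Hunk 6: at line 1 remove [fzjb] add [mgeyk] -> 13 lines: egdf vwn mgeyk ooj kahu hcayi frg jma srgni nst qpwhg emp cjr
Hunk 7: at line 8 remove [nst,qpwhg] add [oat,uqx,mch] -> 14 lines: egdf vwn mgeyk ooj kahu hcayi frg jma srgni oat uqx mch emp cjr
Final line 14: cjr

Answer: cjr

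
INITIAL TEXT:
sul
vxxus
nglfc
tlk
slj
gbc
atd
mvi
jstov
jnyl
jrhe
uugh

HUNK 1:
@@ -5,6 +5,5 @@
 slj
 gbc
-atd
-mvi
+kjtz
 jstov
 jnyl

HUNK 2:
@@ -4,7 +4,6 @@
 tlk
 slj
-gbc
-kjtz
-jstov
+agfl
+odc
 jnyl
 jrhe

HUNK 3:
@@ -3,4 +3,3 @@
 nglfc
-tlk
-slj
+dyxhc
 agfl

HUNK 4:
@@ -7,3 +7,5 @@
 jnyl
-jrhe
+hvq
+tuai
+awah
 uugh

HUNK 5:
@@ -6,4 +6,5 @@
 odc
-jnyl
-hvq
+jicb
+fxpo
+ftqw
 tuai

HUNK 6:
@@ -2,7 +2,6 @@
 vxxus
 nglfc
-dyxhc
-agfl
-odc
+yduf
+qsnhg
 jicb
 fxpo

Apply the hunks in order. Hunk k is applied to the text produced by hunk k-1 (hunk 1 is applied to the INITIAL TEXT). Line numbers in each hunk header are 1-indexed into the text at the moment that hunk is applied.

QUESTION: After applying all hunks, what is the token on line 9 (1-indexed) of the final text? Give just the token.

Answer: tuai

Derivation:
Hunk 1: at line 5 remove [atd,mvi] add [kjtz] -> 11 lines: sul vxxus nglfc tlk slj gbc kjtz jstov jnyl jrhe uugh
Hunk 2: at line 4 remove [gbc,kjtz,jstov] add [agfl,odc] -> 10 lines: sul vxxus nglfc tlk slj agfl odc jnyl jrhe uugh
Hunk 3: at line 3 remove [tlk,slj] add [dyxhc] -> 9 lines: sul vxxus nglfc dyxhc agfl odc jnyl jrhe uugh
Hunk 4: at line 7 remove [jrhe] add [hvq,tuai,awah] -> 11 lines: sul vxxus nglfc dyxhc agfl odc jnyl hvq tuai awah uugh
Hunk 5: at line 6 remove [jnyl,hvq] add [jicb,fxpo,ftqw] -> 12 lines: sul vxxus nglfc dyxhc agfl odc jicb fxpo ftqw tuai awah uugh
Hunk 6: at line 2 remove [dyxhc,agfl,odc] add [yduf,qsnhg] -> 11 lines: sul vxxus nglfc yduf qsnhg jicb fxpo ftqw tuai awah uugh
Final line 9: tuai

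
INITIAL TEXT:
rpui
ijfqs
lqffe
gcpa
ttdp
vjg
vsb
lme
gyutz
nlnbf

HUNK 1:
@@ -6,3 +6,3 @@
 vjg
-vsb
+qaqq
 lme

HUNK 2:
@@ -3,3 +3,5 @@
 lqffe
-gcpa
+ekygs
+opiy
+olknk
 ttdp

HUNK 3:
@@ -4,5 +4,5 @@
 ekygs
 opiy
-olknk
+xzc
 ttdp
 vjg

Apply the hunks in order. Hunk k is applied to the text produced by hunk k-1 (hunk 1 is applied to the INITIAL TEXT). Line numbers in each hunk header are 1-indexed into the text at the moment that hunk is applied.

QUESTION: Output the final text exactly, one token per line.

Hunk 1: at line 6 remove [vsb] add [qaqq] -> 10 lines: rpui ijfqs lqffe gcpa ttdp vjg qaqq lme gyutz nlnbf
Hunk 2: at line 3 remove [gcpa] add [ekygs,opiy,olknk] -> 12 lines: rpui ijfqs lqffe ekygs opiy olknk ttdp vjg qaqq lme gyutz nlnbf
Hunk 3: at line 4 remove [olknk] add [xzc] -> 12 lines: rpui ijfqs lqffe ekygs opiy xzc ttdp vjg qaqq lme gyutz nlnbf

Answer: rpui
ijfqs
lqffe
ekygs
opiy
xzc
ttdp
vjg
qaqq
lme
gyutz
nlnbf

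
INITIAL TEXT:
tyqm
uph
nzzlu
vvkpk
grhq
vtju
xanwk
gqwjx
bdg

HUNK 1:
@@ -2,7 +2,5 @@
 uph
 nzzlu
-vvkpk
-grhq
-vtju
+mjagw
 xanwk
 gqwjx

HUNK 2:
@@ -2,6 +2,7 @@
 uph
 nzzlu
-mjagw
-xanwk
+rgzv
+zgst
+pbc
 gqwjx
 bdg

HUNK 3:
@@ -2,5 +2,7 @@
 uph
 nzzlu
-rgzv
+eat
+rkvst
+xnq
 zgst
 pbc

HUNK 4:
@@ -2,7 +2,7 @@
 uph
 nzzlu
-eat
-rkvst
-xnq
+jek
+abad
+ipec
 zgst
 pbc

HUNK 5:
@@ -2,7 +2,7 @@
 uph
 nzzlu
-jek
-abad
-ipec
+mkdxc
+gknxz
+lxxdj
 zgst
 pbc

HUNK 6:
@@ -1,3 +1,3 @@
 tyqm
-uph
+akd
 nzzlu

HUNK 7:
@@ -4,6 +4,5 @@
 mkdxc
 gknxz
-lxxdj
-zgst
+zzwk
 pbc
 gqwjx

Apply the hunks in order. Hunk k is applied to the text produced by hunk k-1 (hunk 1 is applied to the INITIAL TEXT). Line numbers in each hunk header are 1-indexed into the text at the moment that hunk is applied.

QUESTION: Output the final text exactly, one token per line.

Hunk 1: at line 2 remove [vvkpk,grhq,vtju] add [mjagw] -> 7 lines: tyqm uph nzzlu mjagw xanwk gqwjx bdg
Hunk 2: at line 2 remove [mjagw,xanwk] add [rgzv,zgst,pbc] -> 8 lines: tyqm uph nzzlu rgzv zgst pbc gqwjx bdg
Hunk 3: at line 2 remove [rgzv] add [eat,rkvst,xnq] -> 10 lines: tyqm uph nzzlu eat rkvst xnq zgst pbc gqwjx bdg
Hunk 4: at line 2 remove [eat,rkvst,xnq] add [jek,abad,ipec] -> 10 lines: tyqm uph nzzlu jek abad ipec zgst pbc gqwjx bdg
Hunk 5: at line 2 remove [jek,abad,ipec] add [mkdxc,gknxz,lxxdj] -> 10 lines: tyqm uph nzzlu mkdxc gknxz lxxdj zgst pbc gqwjx bdg
Hunk 6: at line 1 remove [uph] add [akd] -> 10 lines: tyqm akd nzzlu mkdxc gknxz lxxdj zgst pbc gqwjx bdg
Hunk 7: at line 4 remove [lxxdj,zgst] add [zzwk] -> 9 lines: tyqm akd nzzlu mkdxc gknxz zzwk pbc gqwjx bdg

Answer: tyqm
akd
nzzlu
mkdxc
gknxz
zzwk
pbc
gqwjx
bdg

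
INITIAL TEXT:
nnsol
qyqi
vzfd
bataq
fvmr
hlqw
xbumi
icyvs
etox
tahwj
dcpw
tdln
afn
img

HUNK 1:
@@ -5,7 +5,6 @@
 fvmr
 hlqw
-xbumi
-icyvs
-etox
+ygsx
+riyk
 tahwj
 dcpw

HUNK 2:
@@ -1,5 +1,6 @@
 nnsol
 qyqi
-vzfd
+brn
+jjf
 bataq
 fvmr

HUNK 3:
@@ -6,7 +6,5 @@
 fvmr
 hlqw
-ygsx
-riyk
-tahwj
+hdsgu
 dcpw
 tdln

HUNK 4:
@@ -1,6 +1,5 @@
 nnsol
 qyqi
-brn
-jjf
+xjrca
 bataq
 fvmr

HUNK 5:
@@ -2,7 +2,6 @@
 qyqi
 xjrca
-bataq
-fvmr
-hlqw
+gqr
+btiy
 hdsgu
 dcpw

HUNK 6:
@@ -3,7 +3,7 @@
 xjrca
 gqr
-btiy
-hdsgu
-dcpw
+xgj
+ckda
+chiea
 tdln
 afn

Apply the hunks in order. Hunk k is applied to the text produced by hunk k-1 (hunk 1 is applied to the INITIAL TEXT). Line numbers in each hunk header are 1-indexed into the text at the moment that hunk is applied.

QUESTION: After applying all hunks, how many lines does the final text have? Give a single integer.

Answer: 10

Derivation:
Hunk 1: at line 5 remove [xbumi,icyvs,etox] add [ygsx,riyk] -> 13 lines: nnsol qyqi vzfd bataq fvmr hlqw ygsx riyk tahwj dcpw tdln afn img
Hunk 2: at line 1 remove [vzfd] add [brn,jjf] -> 14 lines: nnsol qyqi brn jjf bataq fvmr hlqw ygsx riyk tahwj dcpw tdln afn img
Hunk 3: at line 6 remove [ygsx,riyk,tahwj] add [hdsgu] -> 12 lines: nnsol qyqi brn jjf bataq fvmr hlqw hdsgu dcpw tdln afn img
Hunk 4: at line 1 remove [brn,jjf] add [xjrca] -> 11 lines: nnsol qyqi xjrca bataq fvmr hlqw hdsgu dcpw tdln afn img
Hunk 5: at line 2 remove [bataq,fvmr,hlqw] add [gqr,btiy] -> 10 lines: nnsol qyqi xjrca gqr btiy hdsgu dcpw tdln afn img
Hunk 6: at line 3 remove [btiy,hdsgu,dcpw] add [xgj,ckda,chiea] -> 10 lines: nnsol qyqi xjrca gqr xgj ckda chiea tdln afn img
Final line count: 10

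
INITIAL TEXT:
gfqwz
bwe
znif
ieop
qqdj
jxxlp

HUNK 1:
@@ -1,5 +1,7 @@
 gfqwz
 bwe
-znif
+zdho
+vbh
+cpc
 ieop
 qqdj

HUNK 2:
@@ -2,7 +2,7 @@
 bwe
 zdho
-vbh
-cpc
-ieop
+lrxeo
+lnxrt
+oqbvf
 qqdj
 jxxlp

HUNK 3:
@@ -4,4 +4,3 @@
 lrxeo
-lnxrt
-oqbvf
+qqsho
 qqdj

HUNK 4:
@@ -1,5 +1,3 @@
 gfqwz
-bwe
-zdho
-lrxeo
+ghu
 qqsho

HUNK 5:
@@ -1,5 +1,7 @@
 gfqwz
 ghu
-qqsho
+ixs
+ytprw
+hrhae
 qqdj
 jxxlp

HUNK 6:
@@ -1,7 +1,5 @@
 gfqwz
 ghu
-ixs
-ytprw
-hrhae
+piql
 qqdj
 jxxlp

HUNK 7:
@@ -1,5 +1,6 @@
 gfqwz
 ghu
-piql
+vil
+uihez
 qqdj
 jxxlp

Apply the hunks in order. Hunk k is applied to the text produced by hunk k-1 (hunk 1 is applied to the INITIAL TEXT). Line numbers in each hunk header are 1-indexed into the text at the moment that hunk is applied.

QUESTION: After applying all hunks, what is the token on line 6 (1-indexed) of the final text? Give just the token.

Answer: jxxlp

Derivation:
Hunk 1: at line 1 remove [znif] add [zdho,vbh,cpc] -> 8 lines: gfqwz bwe zdho vbh cpc ieop qqdj jxxlp
Hunk 2: at line 2 remove [vbh,cpc,ieop] add [lrxeo,lnxrt,oqbvf] -> 8 lines: gfqwz bwe zdho lrxeo lnxrt oqbvf qqdj jxxlp
Hunk 3: at line 4 remove [lnxrt,oqbvf] add [qqsho] -> 7 lines: gfqwz bwe zdho lrxeo qqsho qqdj jxxlp
Hunk 4: at line 1 remove [bwe,zdho,lrxeo] add [ghu] -> 5 lines: gfqwz ghu qqsho qqdj jxxlp
Hunk 5: at line 1 remove [qqsho] add [ixs,ytprw,hrhae] -> 7 lines: gfqwz ghu ixs ytprw hrhae qqdj jxxlp
Hunk 6: at line 1 remove [ixs,ytprw,hrhae] add [piql] -> 5 lines: gfqwz ghu piql qqdj jxxlp
Hunk 7: at line 1 remove [piql] add [vil,uihez] -> 6 lines: gfqwz ghu vil uihez qqdj jxxlp
Final line 6: jxxlp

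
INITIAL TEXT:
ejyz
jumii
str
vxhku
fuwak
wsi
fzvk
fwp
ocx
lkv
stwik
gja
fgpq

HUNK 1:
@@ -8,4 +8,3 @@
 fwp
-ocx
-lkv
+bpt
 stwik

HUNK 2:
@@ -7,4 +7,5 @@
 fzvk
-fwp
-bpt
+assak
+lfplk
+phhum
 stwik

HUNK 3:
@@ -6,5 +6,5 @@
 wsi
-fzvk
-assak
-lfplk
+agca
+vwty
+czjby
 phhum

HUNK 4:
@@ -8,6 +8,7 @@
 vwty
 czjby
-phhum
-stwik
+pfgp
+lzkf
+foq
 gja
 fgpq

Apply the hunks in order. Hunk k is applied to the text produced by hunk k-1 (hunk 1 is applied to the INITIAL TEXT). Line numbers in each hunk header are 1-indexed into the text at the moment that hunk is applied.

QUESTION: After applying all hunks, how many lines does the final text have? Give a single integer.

Hunk 1: at line 8 remove [ocx,lkv] add [bpt] -> 12 lines: ejyz jumii str vxhku fuwak wsi fzvk fwp bpt stwik gja fgpq
Hunk 2: at line 7 remove [fwp,bpt] add [assak,lfplk,phhum] -> 13 lines: ejyz jumii str vxhku fuwak wsi fzvk assak lfplk phhum stwik gja fgpq
Hunk 3: at line 6 remove [fzvk,assak,lfplk] add [agca,vwty,czjby] -> 13 lines: ejyz jumii str vxhku fuwak wsi agca vwty czjby phhum stwik gja fgpq
Hunk 4: at line 8 remove [phhum,stwik] add [pfgp,lzkf,foq] -> 14 lines: ejyz jumii str vxhku fuwak wsi agca vwty czjby pfgp lzkf foq gja fgpq
Final line count: 14

Answer: 14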